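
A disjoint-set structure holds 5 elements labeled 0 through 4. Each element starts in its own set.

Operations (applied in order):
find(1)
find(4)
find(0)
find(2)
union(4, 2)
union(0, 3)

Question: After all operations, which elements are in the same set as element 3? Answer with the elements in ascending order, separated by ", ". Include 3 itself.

Answer: 0, 3

Derivation:
Step 1: find(1) -> no change; set of 1 is {1}
Step 2: find(4) -> no change; set of 4 is {4}
Step 3: find(0) -> no change; set of 0 is {0}
Step 4: find(2) -> no change; set of 2 is {2}
Step 5: union(4, 2) -> merged; set of 4 now {2, 4}
Step 6: union(0, 3) -> merged; set of 0 now {0, 3}
Component of 3: {0, 3}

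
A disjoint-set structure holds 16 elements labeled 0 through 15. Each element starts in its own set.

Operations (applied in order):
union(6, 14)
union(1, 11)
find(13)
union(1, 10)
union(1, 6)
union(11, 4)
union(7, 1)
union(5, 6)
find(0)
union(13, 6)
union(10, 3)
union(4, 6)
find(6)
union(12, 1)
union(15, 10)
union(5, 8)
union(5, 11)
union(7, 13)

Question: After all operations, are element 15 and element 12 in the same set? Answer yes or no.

Answer: yes

Derivation:
Step 1: union(6, 14) -> merged; set of 6 now {6, 14}
Step 2: union(1, 11) -> merged; set of 1 now {1, 11}
Step 3: find(13) -> no change; set of 13 is {13}
Step 4: union(1, 10) -> merged; set of 1 now {1, 10, 11}
Step 5: union(1, 6) -> merged; set of 1 now {1, 6, 10, 11, 14}
Step 6: union(11, 4) -> merged; set of 11 now {1, 4, 6, 10, 11, 14}
Step 7: union(7, 1) -> merged; set of 7 now {1, 4, 6, 7, 10, 11, 14}
Step 8: union(5, 6) -> merged; set of 5 now {1, 4, 5, 6, 7, 10, 11, 14}
Step 9: find(0) -> no change; set of 0 is {0}
Step 10: union(13, 6) -> merged; set of 13 now {1, 4, 5, 6, 7, 10, 11, 13, 14}
Step 11: union(10, 3) -> merged; set of 10 now {1, 3, 4, 5, 6, 7, 10, 11, 13, 14}
Step 12: union(4, 6) -> already same set; set of 4 now {1, 3, 4, 5, 6, 7, 10, 11, 13, 14}
Step 13: find(6) -> no change; set of 6 is {1, 3, 4, 5, 6, 7, 10, 11, 13, 14}
Step 14: union(12, 1) -> merged; set of 12 now {1, 3, 4, 5, 6, 7, 10, 11, 12, 13, 14}
Step 15: union(15, 10) -> merged; set of 15 now {1, 3, 4, 5, 6, 7, 10, 11, 12, 13, 14, 15}
Step 16: union(5, 8) -> merged; set of 5 now {1, 3, 4, 5, 6, 7, 8, 10, 11, 12, 13, 14, 15}
Step 17: union(5, 11) -> already same set; set of 5 now {1, 3, 4, 5, 6, 7, 8, 10, 11, 12, 13, 14, 15}
Step 18: union(7, 13) -> already same set; set of 7 now {1, 3, 4, 5, 6, 7, 8, 10, 11, 12, 13, 14, 15}
Set of 15: {1, 3, 4, 5, 6, 7, 8, 10, 11, 12, 13, 14, 15}; 12 is a member.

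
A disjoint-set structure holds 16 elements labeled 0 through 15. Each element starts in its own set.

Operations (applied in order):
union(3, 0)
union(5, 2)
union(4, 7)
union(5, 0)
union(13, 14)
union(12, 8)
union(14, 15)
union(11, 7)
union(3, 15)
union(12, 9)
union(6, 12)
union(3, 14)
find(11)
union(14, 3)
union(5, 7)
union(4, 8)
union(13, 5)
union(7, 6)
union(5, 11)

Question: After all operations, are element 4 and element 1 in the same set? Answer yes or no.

Answer: no

Derivation:
Step 1: union(3, 0) -> merged; set of 3 now {0, 3}
Step 2: union(5, 2) -> merged; set of 5 now {2, 5}
Step 3: union(4, 7) -> merged; set of 4 now {4, 7}
Step 4: union(5, 0) -> merged; set of 5 now {0, 2, 3, 5}
Step 5: union(13, 14) -> merged; set of 13 now {13, 14}
Step 6: union(12, 8) -> merged; set of 12 now {8, 12}
Step 7: union(14, 15) -> merged; set of 14 now {13, 14, 15}
Step 8: union(11, 7) -> merged; set of 11 now {4, 7, 11}
Step 9: union(3, 15) -> merged; set of 3 now {0, 2, 3, 5, 13, 14, 15}
Step 10: union(12, 9) -> merged; set of 12 now {8, 9, 12}
Step 11: union(6, 12) -> merged; set of 6 now {6, 8, 9, 12}
Step 12: union(3, 14) -> already same set; set of 3 now {0, 2, 3, 5, 13, 14, 15}
Step 13: find(11) -> no change; set of 11 is {4, 7, 11}
Step 14: union(14, 3) -> already same set; set of 14 now {0, 2, 3, 5, 13, 14, 15}
Step 15: union(5, 7) -> merged; set of 5 now {0, 2, 3, 4, 5, 7, 11, 13, 14, 15}
Step 16: union(4, 8) -> merged; set of 4 now {0, 2, 3, 4, 5, 6, 7, 8, 9, 11, 12, 13, 14, 15}
Step 17: union(13, 5) -> already same set; set of 13 now {0, 2, 3, 4, 5, 6, 7, 8, 9, 11, 12, 13, 14, 15}
Step 18: union(7, 6) -> already same set; set of 7 now {0, 2, 3, 4, 5, 6, 7, 8, 9, 11, 12, 13, 14, 15}
Step 19: union(5, 11) -> already same set; set of 5 now {0, 2, 3, 4, 5, 6, 7, 8, 9, 11, 12, 13, 14, 15}
Set of 4: {0, 2, 3, 4, 5, 6, 7, 8, 9, 11, 12, 13, 14, 15}; 1 is not a member.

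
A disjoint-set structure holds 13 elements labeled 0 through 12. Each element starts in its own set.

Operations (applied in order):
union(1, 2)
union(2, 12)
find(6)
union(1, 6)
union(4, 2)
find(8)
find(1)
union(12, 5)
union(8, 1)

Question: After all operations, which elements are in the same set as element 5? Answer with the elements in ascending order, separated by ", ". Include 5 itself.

Answer: 1, 2, 4, 5, 6, 8, 12

Derivation:
Step 1: union(1, 2) -> merged; set of 1 now {1, 2}
Step 2: union(2, 12) -> merged; set of 2 now {1, 2, 12}
Step 3: find(6) -> no change; set of 6 is {6}
Step 4: union(1, 6) -> merged; set of 1 now {1, 2, 6, 12}
Step 5: union(4, 2) -> merged; set of 4 now {1, 2, 4, 6, 12}
Step 6: find(8) -> no change; set of 8 is {8}
Step 7: find(1) -> no change; set of 1 is {1, 2, 4, 6, 12}
Step 8: union(12, 5) -> merged; set of 12 now {1, 2, 4, 5, 6, 12}
Step 9: union(8, 1) -> merged; set of 8 now {1, 2, 4, 5, 6, 8, 12}
Component of 5: {1, 2, 4, 5, 6, 8, 12}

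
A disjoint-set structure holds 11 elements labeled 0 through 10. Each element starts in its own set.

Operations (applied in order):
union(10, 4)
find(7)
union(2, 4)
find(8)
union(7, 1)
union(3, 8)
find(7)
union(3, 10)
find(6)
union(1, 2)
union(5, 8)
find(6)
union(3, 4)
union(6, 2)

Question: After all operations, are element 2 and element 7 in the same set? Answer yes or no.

Answer: yes

Derivation:
Step 1: union(10, 4) -> merged; set of 10 now {4, 10}
Step 2: find(7) -> no change; set of 7 is {7}
Step 3: union(2, 4) -> merged; set of 2 now {2, 4, 10}
Step 4: find(8) -> no change; set of 8 is {8}
Step 5: union(7, 1) -> merged; set of 7 now {1, 7}
Step 6: union(3, 8) -> merged; set of 3 now {3, 8}
Step 7: find(7) -> no change; set of 7 is {1, 7}
Step 8: union(3, 10) -> merged; set of 3 now {2, 3, 4, 8, 10}
Step 9: find(6) -> no change; set of 6 is {6}
Step 10: union(1, 2) -> merged; set of 1 now {1, 2, 3, 4, 7, 8, 10}
Step 11: union(5, 8) -> merged; set of 5 now {1, 2, 3, 4, 5, 7, 8, 10}
Step 12: find(6) -> no change; set of 6 is {6}
Step 13: union(3, 4) -> already same set; set of 3 now {1, 2, 3, 4, 5, 7, 8, 10}
Step 14: union(6, 2) -> merged; set of 6 now {1, 2, 3, 4, 5, 6, 7, 8, 10}
Set of 2: {1, 2, 3, 4, 5, 6, 7, 8, 10}; 7 is a member.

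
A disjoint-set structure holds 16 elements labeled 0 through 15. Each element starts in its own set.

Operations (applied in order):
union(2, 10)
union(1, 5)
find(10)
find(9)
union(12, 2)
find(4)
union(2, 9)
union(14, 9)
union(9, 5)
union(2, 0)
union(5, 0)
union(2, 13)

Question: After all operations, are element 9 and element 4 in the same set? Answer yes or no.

Answer: no

Derivation:
Step 1: union(2, 10) -> merged; set of 2 now {2, 10}
Step 2: union(1, 5) -> merged; set of 1 now {1, 5}
Step 3: find(10) -> no change; set of 10 is {2, 10}
Step 4: find(9) -> no change; set of 9 is {9}
Step 5: union(12, 2) -> merged; set of 12 now {2, 10, 12}
Step 6: find(4) -> no change; set of 4 is {4}
Step 7: union(2, 9) -> merged; set of 2 now {2, 9, 10, 12}
Step 8: union(14, 9) -> merged; set of 14 now {2, 9, 10, 12, 14}
Step 9: union(9, 5) -> merged; set of 9 now {1, 2, 5, 9, 10, 12, 14}
Step 10: union(2, 0) -> merged; set of 2 now {0, 1, 2, 5, 9, 10, 12, 14}
Step 11: union(5, 0) -> already same set; set of 5 now {0, 1, 2, 5, 9, 10, 12, 14}
Step 12: union(2, 13) -> merged; set of 2 now {0, 1, 2, 5, 9, 10, 12, 13, 14}
Set of 9: {0, 1, 2, 5, 9, 10, 12, 13, 14}; 4 is not a member.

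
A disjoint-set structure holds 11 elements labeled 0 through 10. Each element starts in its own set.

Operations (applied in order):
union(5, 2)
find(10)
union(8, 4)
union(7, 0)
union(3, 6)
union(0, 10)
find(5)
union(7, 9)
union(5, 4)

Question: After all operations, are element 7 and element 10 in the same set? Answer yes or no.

Answer: yes

Derivation:
Step 1: union(5, 2) -> merged; set of 5 now {2, 5}
Step 2: find(10) -> no change; set of 10 is {10}
Step 3: union(8, 4) -> merged; set of 8 now {4, 8}
Step 4: union(7, 0) -> merged; set of 7 now {0, 7}
Step 5: union(3, 6) -> merged; set of 3 now {3, 6}
Step 6: union(0, 10) -> merged; set of 0 now {0, 7, 10}
Step 7: find(5) -> no change; set of 5 is {2, 5}
Step 8: union(7, 9) -> merged; set of 7 now {0, 7, 9, 10}
Step 9: union(5, 4) -> merged; set of 5 now {2, 4, 5, 8}
Set of 7: {0, 7, 9, 10}; 10 is a member.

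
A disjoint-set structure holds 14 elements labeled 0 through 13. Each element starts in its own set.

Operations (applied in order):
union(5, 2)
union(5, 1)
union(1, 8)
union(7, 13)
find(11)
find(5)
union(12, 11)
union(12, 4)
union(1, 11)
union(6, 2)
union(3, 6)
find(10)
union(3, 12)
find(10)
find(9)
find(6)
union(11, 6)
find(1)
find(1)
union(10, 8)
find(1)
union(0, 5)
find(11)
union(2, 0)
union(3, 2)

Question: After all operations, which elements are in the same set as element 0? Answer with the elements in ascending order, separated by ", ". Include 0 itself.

Step 1: union(5, 2) -> merged; set of 5 now {2, 5}
Step 2: union(5, 1) -> merged; set of 5 now {1, 2, 5}
Step 3: union(1, 8) -> merged; set of 1 now {1, 2, 5, 8}
Step 4: union(7, 13) -> merged; set of 7 now {7, 13}
Step 5: find(11) -> no change; set of 11 is {11}
Step 6: find(5) -> no change; set of 5 is {1, 2, 5, 8}
Step 7: union(12, 11) -> merged; set of 12 now {11, 12}
Step 8: union(12, 4) -> merged; set of 12 now {4, 11, 12}
Step 9: union(1, 11) -> merged; set of 1 now {1, 2, 4, 5, 8, 11, 12}
Step 10: union(6, 2) -> merged; set of 6 now {1, 2, 4, 5, 6, 8, 11, 12}
Step 11: union(3, 6) -> merged; set of 3 now {1, 2, 3, 4, 5, 6, 8, 11, 12}
Step 12: find(10) -> no change; set of 10 is {10}
Step 13: union(3, 12) -> already same set; set of 3 now {1, 2, 3, 4, 5, 6, 8, 11, 12}
Step 14: find(10) -> no change; set of 10 is {10}
Step 15: find(9) -> no change; set of 9 is {9}
Step 16: find(6) -> no change; set of 6 is {1, 2, 3, 4, 5, 6, 8, 11, 12}
Step 17: union(11, 6) -> already same set; set of 11 now {1, 2, 3, 4, 5, 6, 8, 11, 12}
Step 18: find(1) -> no change; set of 1 is {1, 2, 3, 4, 5, 6, 8, 11, 12}
Step 19: find(1) -> no change; set of 1 is {1, 2, 3, 4, 5, 6, 8, 11, 12}
Step 20: union(10, 8) -> merged; set of 10 now {1, 2, 3, 4, 5, 6, 8, 10, 11, 12}
Step 21: find(1) -> no change; set of 1 is {1, 2, 3, 4, 5, 6, 8, 10, 11, 12}
Step 22: union(0, 5) -> merged; set of 0 now {0, 1, 2, 3, 4, 5, 6, 8, 10, 11, 12}
Step 23: find(11) -> no change; set of 11 is {0, 1, 2, 3, 4, 5, 6, 8, 10, 11, 12}
Step 24: union(2, 0) -> already same set; set of 2 now {0, 1, 2, 3, 4, 5, 6, 8, 10, 11, 12}
Step 25: union(3, 2) -> already same set; set of 3 now {0, 1, 2, 3, 4, 5, 6, 8, 10, 11, 12}
Component of 0: {0, 1, 2, 3, 4, 5, 6, 8, 10, 11, 12}

Answer: 0, 1, 2, 3, 4, 5, 6, 8, 10, 11, 12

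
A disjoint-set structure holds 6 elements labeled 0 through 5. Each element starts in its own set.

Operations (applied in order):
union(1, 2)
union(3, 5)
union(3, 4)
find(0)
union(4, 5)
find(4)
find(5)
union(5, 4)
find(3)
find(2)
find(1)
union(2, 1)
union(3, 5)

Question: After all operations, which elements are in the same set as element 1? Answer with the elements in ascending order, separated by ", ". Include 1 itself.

Answer: 1, 2

Derivation:
Step 1: union(1, 2) -> merged; set of 1 now {1, 2}
Step 2: union(3, 5) -> merged; set of 3 now {3, 5}
Step 3: union(3, 4) -> merged; set of 3 now {3, 4, 5}
Step 4: find(0) -> no change; set of 0 is {0}
Step 5: union(4, 5) -> already same set; set of 4 now {3, 4, 5}
Step 6: find(4) -> no change; set of 4 is {3, 4, 5}
Step 7: find(5) -> no change; set of 5 is {3, 4, 5}
Step 8: union(5, 4) -> already same set; set of 5 now {3, 4, 5}
Step 9: find(3) -> no change; set of 3 is {3, 4, 5}
Step 10: find(2) -> no change; set of 2 is {1, 2}
Step 11: find(1) -> no change; set of 1 is {1, 2}
Step 12: union(2, 1) -> already same set; set of 2 now {1, 2}
Step 13: union(3, 5) -> already same set; set of 3 now {3, 4, 5}
Component of 1: {1, 2}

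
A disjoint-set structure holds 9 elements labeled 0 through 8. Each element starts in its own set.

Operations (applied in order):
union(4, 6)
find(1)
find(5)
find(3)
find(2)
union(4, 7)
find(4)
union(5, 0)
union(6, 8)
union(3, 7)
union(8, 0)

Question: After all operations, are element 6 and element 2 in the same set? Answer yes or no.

Step 1: union(4, 6) -> merged; set of 4 now {4, 6}
Step 2: find(1) -> no change; set of 1 is {1}
Step 3: find(5) -> no change; set of 5 is {5}
Step 4: find(3) -> no change; set of 3 is {3}
Step 5: find(2) -> no change; set of 2 is {2}
Step 6: union(4, 7) -> merged; set of 4 now {4, 6, 7}
Step 7: find(4) -> no change; set of 4 is {4, 6, 7}
Step 8: union(5, 0) -> merged; set of 5 now {0, 5}
Step 9: union(6, 8) -> merged; set of 6 now {4, 6, 7, 8}
Step 10: union(3, 7) -> merged; set of 3 now {3, 4, 6, 7, 8}
Step 11: union(8, 0) -> merged; set of 8 now {0, 3, 4, 5, 6, 7, 8}
Set of 6: {0, 3, 4, 5, 6, 7, 8}; 2 is not a member.

Answer: no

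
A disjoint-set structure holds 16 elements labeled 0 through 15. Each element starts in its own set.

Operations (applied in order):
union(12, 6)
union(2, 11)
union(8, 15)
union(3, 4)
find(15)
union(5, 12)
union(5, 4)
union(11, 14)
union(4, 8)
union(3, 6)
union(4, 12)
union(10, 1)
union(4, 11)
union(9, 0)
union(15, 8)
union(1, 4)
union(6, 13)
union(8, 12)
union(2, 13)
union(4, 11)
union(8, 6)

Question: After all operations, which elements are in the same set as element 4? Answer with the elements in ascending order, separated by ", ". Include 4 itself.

Answer: 1, 2, 3, 4, 5, 6, 8, 10, 11, 12, 13, 14, 15

Derivation:
Step 1: union(12, 6) -> merged; set of 12 now {6, 12}
Step 2: union(2, 11) -> merged; set of 2 now {2, 11}
Step 3: union(8, 15) -> merged; set of 8 now {8, 15}
Step 4: union(3, 4) -> merged; set of 3 now {3, 4}
Step 5: find(15) -> no change; set of 15 is {8, 15}
Step 6: union(5, 12) -> merged; set of 5 now {5, 6, 12}
Step 7: union(5, 4) -> merged; set of 5 now {3, 4, 5, 6, 12}
Step 8: union(11, 14) -> merged; set of 11 now {2, 11, 14}
Step 9: union(4, 8) -> merged; set of 4 now {3, 4, 5, 6, 8, 12, 15}
Step 10: union(3, 6) -> already same set; set of 3 now {3, 4, 5, 6, 8, 12, 15}
Step 11: union(4, 12) -> already same set; set of 4 now {3, 4, 5, 6, 8, 12, 15}
Step 12: union(10, 1) -> merged; set of 10 now {1, 10}
Step 13: union(4, 11) -> merged; set of 4 now {2, 3, 4, 5, 6, 8, 11, 12, 14, 15}
Step 14: union(9, 0) -> merged; set of 9 now {0, 9}
Step 15: union(15, 8) -> already same set; set of 15 now {2, 3, 4, 5, 6, 8, 11, 12, 14, 15}
Step 16: union(1, 4) -> merged; set of 1 now {1, 2, 3, 4, 5, 6, 8, 10, 11, 12, 14, 15}
Step 17: union(6, 13) -> merged; set of 6 now {1, 2, 3, 4, 5, 6, 8, 10, 11, 12, 13, 14, 15}
Step 18: union(8, 12) -> already same set; set of 8 now {1, 2, 3, 4, 5, 6, 8, 10, 11, 12, 13, 14, 15}
Step 19: union(2, 13) -> already same set; set of 2 now {1, 2, 3, 4, 5, 6, 8, 10, 11, 12, 13, 14, 15}
Step 20: union(4, 11) -> already same set; set of 4 now {1, 2, 3, 4, 5, 6, 8, 10, 11, 12, 13, 14, 15}
Step 21: union(8, 6) -> already same set; set of 8 now {1, 2, 3, 4, 5, 6, 8, 10, 11, 12, 13, 14, 15}
Component of 4: {1, 2, 3, 4, 5, 6, 8, 10, 11, 12, 13, 14, 15}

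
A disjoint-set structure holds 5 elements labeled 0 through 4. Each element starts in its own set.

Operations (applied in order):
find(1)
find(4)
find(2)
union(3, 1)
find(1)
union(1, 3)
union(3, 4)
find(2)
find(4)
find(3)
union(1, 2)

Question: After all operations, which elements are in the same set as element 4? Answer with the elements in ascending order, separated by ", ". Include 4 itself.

Step 1: find(1) -> no change; set of 1 is {1}
Step 2: find(4) -> no change; set of 4 is {4}
Step 3: find(2) -> no change; set of 2 is {2}
Step 4: union(3, 1) -> merged; set of 3 now {1, 3}
Step 5: find(1) -> no change; set of 1 is {1, 3}
Step 6: union(1, 3) -> already same set; set of 1 now {1, 3}
Step 7: union(3, 4) -> merged; set of 3 now {1, 3, 4}
Step 8: find(2) -> no change; set of 2 is {2}
Step 9: find(4) -> no change; set of 4 is {1, 3, 4}
Step 10: find(3) -> no change; set of 3 is {1, 3, 4}
Step 11: union(1, 2) -> merged; set of 1 now {1, 2, 3, 4}
Component of 4: {1, 2, 3, 4}

Answer: 1, 2, 3, 4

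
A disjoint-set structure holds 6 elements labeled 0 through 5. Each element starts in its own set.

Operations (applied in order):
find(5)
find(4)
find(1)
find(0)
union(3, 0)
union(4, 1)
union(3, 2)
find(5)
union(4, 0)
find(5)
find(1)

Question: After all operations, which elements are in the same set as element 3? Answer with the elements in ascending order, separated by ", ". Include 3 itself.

Answer: 0, 1, 2, 3, 4

Derivation:
Step 1: find(5) -> no change; set of 5 is {5}
Step 2: find(4) -> no change; set of 4 is {4}
Step 3: find(1) -> no change; set of 1 is {1}
Step 4: find(0) -> no change; set of 0 is {0}
Step 5: union(3, 0) -> merged; set of 3 now {0, 3}
Step 6: union(4, 1) -> merged; set of 4 now {1, 4}
Step 7: union(3, 2) -> merged; set of 3 now {0, 2, 3}
Step 8: find(5) -> no change; set of 5 is {5}
Step 9: union(4, 0) -> merged; set of 4 now {0, 1, 2, 3, 4}
Step 10: find(5) -> no change; set of 5 is {5}
Step 11: find(1) -> no change; set of 1 is {0, 1, 2, 3, 4}
Component of 3: {0, 1, 2, 3, 4}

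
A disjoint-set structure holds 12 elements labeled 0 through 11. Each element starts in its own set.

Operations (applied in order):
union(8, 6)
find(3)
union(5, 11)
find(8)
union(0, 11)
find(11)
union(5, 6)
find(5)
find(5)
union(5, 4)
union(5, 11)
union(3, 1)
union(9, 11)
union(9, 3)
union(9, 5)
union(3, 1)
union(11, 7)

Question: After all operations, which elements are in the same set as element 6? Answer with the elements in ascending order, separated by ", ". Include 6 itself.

Step 1: union(8, 6) -> merged; set of 8 now {6, 8}
Step 2: find(3) -> no change; set of 3 is {3}
Step 3: union(5, 11) -> merged; set of 5 now {5, 11}
Step 4: find(8) -> no change; set of 8 is {6, 8}
Step 5: union(0, 11) -> merged; set of 0 now {0, 5, 11}
Step 6: find(11) -> no change; set of 11 is {0, 5, 11}
Step 7: union(5, 6) -> merged; set of 5 now {0, 5, 6, 8, 11}
Step 8: find(5) -> no change; set of 5 is {0, 5, 6, 8, 11}
Step 9: find(5) -> no change; set of 5 is {0, 5, 6, 8, 11}
Step 10: union(5, 4) -> merged; set of 5 now {0, 4, 5, 6, 8, 11}
Step 11: union(5, 11) -> already same set; set of 5 now {0, 4, 5, 6, 8, 11}
Step 12: union(3, 1) -> merged; set of 3 now {1, 3}
Step 13: union(9, 11) -> merged; set of 9 now {0, 4, 5, 6, 8, 9, 11}
Step 14: union(9, 3) -> merged; set of 9 now {0, 1, 3, 4, 5, 6, 8, 9, 11}
Step 15: union(9, 5) -> already same set; set of 9 now {0, 1, 3, 4, 5, 6, 8, 9, 11}
Step 16: union(3, 1) -> already same set; set of 3 now {0, 1, 3, 4, 5, 6, 8, 9, 11}
Step 17: union(11, 7) -> merged; set of 11 now {0, 1, 3, 4, 5, 6, 7, 8, 9, 11}
Component of 6: {0, 1, 3, 4, 5, 6, 7, 8, 9, 11}

Answer: 0, 1, 3, 4, 5, 6, 7, 8, 9, 11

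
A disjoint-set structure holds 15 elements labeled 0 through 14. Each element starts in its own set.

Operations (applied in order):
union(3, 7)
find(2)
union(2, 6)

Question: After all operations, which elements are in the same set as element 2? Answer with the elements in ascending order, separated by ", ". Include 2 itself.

Step 1: union(3, 7) -> merged; set of 3 now {3, 7}
Step 2: find(2) -> no change; set of 2 is {2}
Step 3: union(2, 6) -> merged; set of 2 now {2, 6}
Component of 2: {2, 6}

Answer: 2, 6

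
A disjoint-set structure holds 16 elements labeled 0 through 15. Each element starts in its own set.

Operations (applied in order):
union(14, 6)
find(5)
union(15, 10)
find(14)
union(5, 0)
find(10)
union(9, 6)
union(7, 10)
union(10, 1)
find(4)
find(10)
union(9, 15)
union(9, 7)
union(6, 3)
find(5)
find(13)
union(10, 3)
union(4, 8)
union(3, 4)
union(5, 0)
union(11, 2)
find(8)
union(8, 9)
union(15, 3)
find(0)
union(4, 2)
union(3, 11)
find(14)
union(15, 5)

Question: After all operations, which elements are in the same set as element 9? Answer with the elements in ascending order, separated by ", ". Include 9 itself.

Step 1: union(14, 6) -> merged; set of 14 now {6, 14}
Step 2: find(5) -> no change; set of 5 is {5}
Step 3: union(15, 10) -> merged; set of 15 now {10, 15}
Step 4: find(14) -> no change; set of 14 is {6, 14}
Step 5: union(5, 0) -> merged; set of 5 now {0, 5}
Step 6: find(10) -> no change; set of 10 is {10, 15}
Step 7: union(9, 6) -> merged; set of 9 now {6, 9, 14}
Step 8: union(7, 10) -> merged; set of 7 now {7, 10, 15}
Step 9: union(10, 1) -> merged; set of 10 now {1, 7, 10, 15}
Step 10: find(4) -> no change; set of 4 is {4}
Step 11: find(10) -> no change; set of 10 is {1, 7, 10, 15}
Step 12: union(9, 15) -> merged; set of 9 now {1, 6, 7, 9, 10, 14, 15}
Step 13: union(9, 7) -> already same set; set of 9 now {1, 6, 7, 9, 10, 14, 15}
Step 14: union(6, 3) -> merged; set of 6 now {1, 3, 6, 7, 9, 10, 14, 15}
Step 15: find(5) -> no change; set of 5 is {0, 5}
Step 16: find(13) -> no change; set of 13 is {13}
Step 17: union(10, 3) -> already same set; set of 10 now {1, 3, 6, 7, 9, 10, 14, 15}
Step 18: union(4, 8) -> merged; set of 4 now {4, 8}
Step 19: union(3, 4) -> merged; set of 3 now {1, 3, 4, 6, 7, 8, 9, 10, 14, 15}
Step 20: union(5, 0) -> already same set; set of 5 now {0, 5}
Step 21: union(11, 2) -> merged; set of 11 now {2, 11}
Step 22: find(8) -> no change; set of 8 is {1, 3, 4, 6, 7, 8, 9, 10, 14, 15}
Step 23: union(8, 9) -> already same set; set of 8 now {1, 3, 4, 6, 7, 8, 9, 10, 14, 15}
Step 24: union(15, 3) -> already same set; set of 15 now {1, 3, 4, 6, 7, 8, 9, 10, 14, 15}
Step 25: find(0) -> no change; set of 0 is {0, 5}
Step 26: union(4, 2) -> merged; set of 4 now {1, 2, 3, 4, 6, 7, 8, 9, 10, 11, 14, 15}
Step 27: union(3, 11) -> already same set; set of 3 now {1, 2, 3, 4, 6, 7, 8, 9, 10, 11, 14, 15}
Step 28: find(14) -> no change; set of 14 is {1, 2, 3, 4, 6, 7, 8, 9, 10, 11, 14, 15}
Step 29: union(15, 5) -> merged; set of 15 now {0, 1, 2, 3, 4, 5, 6, 7, 8, 9, 10, 11, 14, 15}
Component of 9: {0, 1, 2, 3, 4, 5, 6, 7, 8, 9, 10, 11, 14, 15}

Answer: 0, 1, 2, 3, 4, 5, 6, 7, 8, 9, 10, 11, 14, 15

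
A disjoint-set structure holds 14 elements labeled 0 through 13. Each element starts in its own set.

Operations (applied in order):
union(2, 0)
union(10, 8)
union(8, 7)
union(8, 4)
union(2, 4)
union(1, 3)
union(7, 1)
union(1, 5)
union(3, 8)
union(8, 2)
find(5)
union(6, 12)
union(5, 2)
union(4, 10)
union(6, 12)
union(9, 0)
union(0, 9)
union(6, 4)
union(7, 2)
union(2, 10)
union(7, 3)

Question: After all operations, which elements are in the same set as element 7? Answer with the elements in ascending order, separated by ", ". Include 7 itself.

Answer: 0, 1, 2, 3, 4, 5, 6, 7, 8, 9, 10, 12

Derivation:
Step 1: union(2, 0) -> merged; set of 2 now {0, 2}
Step 2: union(10, 8) -> merged; set of 10 now {8, 10}
Step 3: union(8, 7) -> merged; set of 8 now {7, 8, 10}
Step 4: union(8, 4) -> merged; set of 8 now {4, 7, 8, 10}
Step 5: union(2, 4) -> merged; set of 2 now {0, 2, 4, 7, 8, 10}
Step 6: union(1, 3) -> merged; set of 1 now {1, 3}
Step 7: union(7, 1) -> merged; set of 7 now {0, 1, 2, 3, 4, 7, 8, 10}
Step 8: union(1, 5) -> merged; set of 1 now {0, 1, 2, 3, 4, 5, 7, 8, 10}
Step 9: union(3, 8) -> already same set; set of 3 now {0, 1, 2, 3, 4, 5, 7, 8, 10}
Step 10: union(8, 2) -> already same set; set of 8 now {0, 1, 2, 3, 4, 5, 7, 8, 10}
Step 11: find(5) -> no change; set of 5 is {0, 1, 2, 3, 4, 5, 7, 8, 10}
Step 12: union(6, 12) -> merged; set of 6 now {6, 12}
Step 13: union(5, 2) -> already same set; set of 5 now {0, 1, 2, 3, 4, 5, 7, 8, 10}
Step 14: union(4, 10) -> already same set; set of 4 now {0, 1, 2, 3, 4, 5, 7, 8, 10}
Step 15: union(6, 12) -> already same set; set of 6 now {6, 12}
Step 16: union(9, 0) -> merged; set of 9 now {0, 1, 2, 3, 4, 5, 7, 8, 9, 10}
Step 17: union(0, 9) -> already same set; set of 0 now {0, 1, 2, 3, 4, 5, 7, 8, 9, 10}
Step 18: union(6, 4) -> merged; set of 6 now {0, 1, 2, 3, 4, 5, 6, 7, 8, 9, 10, 12}
Step 19: union(7, 2) -> already same set; set of 7 now {0, 1, 2, 3, 4, 5, 6, 7, 8, 9, 10, 12}
Step 20: union(2, 10) -> already same set; set of 2 now {0, 1, 2, 3, 4, 5, 6, 7, 8, 9, 10, 12}
Step 21: union(7, 3) -> already same set; set of 7 now {0, 1, 2, 3, 4, 5, 6, 7, 8, 9, 10, 12}
Component of 7: {0, 1, 2, 3, 4, 5, 6, 7, 8, 9, 10, 12}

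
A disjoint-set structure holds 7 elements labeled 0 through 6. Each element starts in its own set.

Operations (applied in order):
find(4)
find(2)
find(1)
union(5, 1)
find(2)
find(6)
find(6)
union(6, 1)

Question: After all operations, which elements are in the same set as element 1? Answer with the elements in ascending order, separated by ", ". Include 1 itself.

Step 1: find(4) -> no change; set of 4 is {4}
Step 2: find(2) -> no change; set of 2 is {2}
Step 3: find(1) -> no change; set of 1 is {1}
Step 4: union(5, 1) -> merged; set of 5 now {1, 5}
Step 5: find(2) -> no change; set of 2 is {2}
Step 6: find(6) -> no change; set of 6 is {6}
Step 7: find(6) -> no change; set of 6 is {6}
Step 8: union(6, 1) -> merged; set of 6 now {1, 5, 6}
Component of 1: {1, 5, 6}

Answer: 1, 5, 6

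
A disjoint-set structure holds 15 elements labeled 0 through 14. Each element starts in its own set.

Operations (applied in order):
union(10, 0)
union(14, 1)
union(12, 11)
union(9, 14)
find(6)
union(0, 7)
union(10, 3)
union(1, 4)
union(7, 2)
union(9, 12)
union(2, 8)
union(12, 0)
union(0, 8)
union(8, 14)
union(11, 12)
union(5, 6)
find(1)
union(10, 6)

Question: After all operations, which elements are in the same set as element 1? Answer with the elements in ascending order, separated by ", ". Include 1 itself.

Step 1: union(10, 0) -> merged; set of 10 now {0, 10}
Step 2: union(14, 1) -> merged; set of 14 now {1, 14}
Step 3: union(12, 11) -> merged; set of 12 now {11, 12}
Step 4: union(9, 14) -> merged; set of 9 now {1, 9, 14}
Step 5: find(6) -> no change; set of 6 is {6}
Step 6: union(0, 7) -> merged; set of 0 now {0, 7, 10}
Step 7: union(10, 3) -> merged; set of 10 now {0, 3, 7, 10}
Step 8: union(1, 4) -> merged; set of 1 now {1, 4, 9, 14}
Step 9: union(7, 2) -> merged; set of 7 now {0, 2, 3, 7, 10}
Step 10: union(9, 12) -> merged; set of 9 now {1, 4, 9, 11, 12, 14}
Step 11: union(2, 8) -> merged; set of 2 now {0, 2, 3, 7, 8, 10}
Step 12: union(12, 0) -> merged; set of 12 now {0, 1, 2, 3, 4, 7, 8, 9, 10, 11, 12, 14}
Step 13: union(0, 8) -> already same set; set of 0 now {0, 1, 2, 3, 4, 7, 8, 9, 10, 11, 12, 14}
Step 14: union(8, 14) -> already same set; set of 8 now {0, 1, 2, 3, 4, 7, 8, 9, 10, 11, 12, 14}
Step 15: union(11, 12) -> already same set; set of 11 now {0, 1, 2, 3, 4, 7, 8, 9, 10, 11, 12, 14}
Step 16: union(5, 6) -> merged; set of 5 now {5, 6}
Step 17: find(1) -> no change; set of 1 is {0, 1, 2, 3, 4, 7, 8, 9, 10, 11, 12, 14}
Step 18: union(10, 6) -> merged; set of 10 now {0, 1, 2, 3, 4, 5, 6, 7, 8, 9, 10, 11, 12, 14}
Component of 1: {0, 1, 2, 3, 4, 5, 6, 7, 8, 9, 10, 11, 12, 14}

Answer: 0, 1, 2, 3, 4, 5, 6, 7, 8, 9, 10, 11, 12, 14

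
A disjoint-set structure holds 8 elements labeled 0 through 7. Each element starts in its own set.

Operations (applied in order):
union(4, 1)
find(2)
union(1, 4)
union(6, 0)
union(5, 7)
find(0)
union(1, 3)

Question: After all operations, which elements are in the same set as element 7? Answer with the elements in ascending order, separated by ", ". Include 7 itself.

Step 1: union(4, 1) -> merged; set of 4 now {1, 4}
Step 2: find(2) -> no change; set of 2 is {2}
Step 3: union(1, 4) -> already same set; set of 1 now {1, 4}
Step 4: union(6, 0) -> merged; set of 6 now {0, 6}
Step 5: union(5, 7) -> merged; set of 5 now {5, 7}
Step 6: find(0) -> no change; set of 0 is {0, 6}
Step 7: union(1, 3) -> merged; set of 1 now {1, 3, 4}
Component of 7: {5, 7}

Answer: 5, 7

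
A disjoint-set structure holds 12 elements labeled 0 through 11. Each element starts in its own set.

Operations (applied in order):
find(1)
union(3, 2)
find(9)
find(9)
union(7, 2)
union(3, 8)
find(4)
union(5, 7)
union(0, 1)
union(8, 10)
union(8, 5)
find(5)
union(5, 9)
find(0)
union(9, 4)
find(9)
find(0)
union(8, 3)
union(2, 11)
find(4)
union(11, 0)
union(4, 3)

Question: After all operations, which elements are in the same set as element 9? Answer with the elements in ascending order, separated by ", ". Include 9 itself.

Step 1: find(1) -> no change; set of 1 is {1}
Step 2: union(3, 2) -> merged; set of 3 now {2, 3}
Step 3: find(9) -> no change; set of 9 is {9}
Step 4: find(9) -> no change; set of 9 is {9}
Step 5: union(7, 2) -> merged; set of 7 now {2, 3, 7}
Step 6: union(3, 8) -> merged; set of 3 now {2, 3, 7, 8}
Step 7: find(4) -> no change; set of 4 is {4}
Step 8: union(5, 7) -> merged; set of 5 now {2, 3, 5, 7, 8}
Step 9: union(0, 1) -> merged; set of 0 now {0, 1}
Step 10: union(8, 10) -> merged; set of 8 now {2, 3, 5, 7, 8, 10}
Step 11: union(8, 5) -> already same set; set of 8 now {2, 3, 5, 7, 8, 10}
Step 12: find(5) -> no change; set of 5 is {2, 3, 5, 7, 8, 10}
Step 13: union(5, 9) -> merged; set of 5 now {2, 3, 5, 7, 8, 9, 10}
Step 14: find(0) -> no change; set of 0 is {0, 1}
Step 15: union(9, 4) -> merged; set of 9 now {2, 3, 4, 5, 7, 8, 9, 10}
Step 16: find(9) -> no change; set of 9 is {2, 3, 4, 5, 7, 8, 9, 10}
Step 17: find(0) -> no change; set of 0 is {0, 1}
Step 18: union(8, 3) -> already same set; set of 8 now {2, 3, 4, 5, 7, 8, 9, 10}
Step 19: union(2, 11) -> merged; set of 2 now {2, 3, 4, 5, 7, 8, 9, 10, 11}
Step 20: find(4) -> no change; set of 4 is {2, 3, 4, 5, 7, 8, 9, 10, 11}
Step 21: union(11, 0) -> merged; set of 11 now {0, 1, 2, 3, 4, 5, 7, 8, 9, 10, 11}
Step 22: union(4, 3) -> already same set; set of 4 now {0, 1, 2, 3, 4, 5, 7, 8, 9, 10, 11}
Component of 9: {0, 1, 2, 3, 4, 5, 7, 8, 9, 10, 11}

Answer: 0, 1, 2, 3, 4, 5, 7, 8, 9, 10, 11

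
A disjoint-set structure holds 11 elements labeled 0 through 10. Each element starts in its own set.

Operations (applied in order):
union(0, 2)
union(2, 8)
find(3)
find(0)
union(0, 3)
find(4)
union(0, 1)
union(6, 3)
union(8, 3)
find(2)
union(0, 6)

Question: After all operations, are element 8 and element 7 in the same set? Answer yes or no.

Step 1: union(0, 2) -> merged; set of 0 now {0, 2}
Step 2: union(2, 8) -> merged; set of 2 now {0, 2, 8}
Step 3: find(3) -> no change; set of 3 is {3}
Step 4: find(0) -> no change; set of 0 is {0, 2, 8}
Step 5: union(0, 3) -> merged; set of 0 now {0, 2, 3, 8}
Step 6: find(4) -> no change; set of 4 is {4}
Step 7: union(0, 1) -> merged; set of 0 now {0, 1, 2, 3, 8}
Step 8: union(6, 3) -> merged; set of 6 now {0, 1, 2, 3, 6, 8}
Step 9: union(8, 3) -> already same set; set of 8 now {0, 1, 2, 3, 6, 8}
Step 10: find(2) -> no change; set of 2 is {0, 1, 2, 3, 6, 8}
Step 11: union(0, 6) -> already same set; set of 0 now {0, 1, 2, 3, 6, 8}
Set of 8: {0, 1, 2, 3, 6, 8}; 7 is not a member.

Answer: no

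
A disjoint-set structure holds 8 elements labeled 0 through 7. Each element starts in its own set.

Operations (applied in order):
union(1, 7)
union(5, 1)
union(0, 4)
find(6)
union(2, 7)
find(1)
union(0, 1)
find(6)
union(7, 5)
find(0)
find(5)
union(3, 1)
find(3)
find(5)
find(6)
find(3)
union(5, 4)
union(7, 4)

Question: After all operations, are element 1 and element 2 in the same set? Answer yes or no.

Step 1: union(1, 7) -> merged; set of 1 now {1, 7}
Step 2: union(5, 1) -> merged; set of 5 now {1, 5, 7}
Step 3: union(0, 4) -> merged; set of 0 now {0, 4}
Step 4: find(6) -> no change; set of 6 is {6}
Step 5: union(2, 7) -> merged; set of 2 now {1, 2, 5, 7}
Step 6: find(1) -> no change; set of 1 is {1, 2, 5, 7}
Step 7: union(0, 1) -> merged; set of 0 now {0, 1, 2, 4, 5, 7}
Step 8: find(6) -> no change; set of 6 is {6}
Step 9: union(7, 5) -> already same set; set of 7 now {0, 1, 2, 4, 5, 7}
Step 10: find(0) -> no change; set of 0 is {0, 1, 2, 4, 5, 7}
Step 11: find(5) -> no change; set of 5 is {0, 1, 2, 4, 5, 7}
Step 12: union(3, 1) -> merged; set of 3 now {0, 1, 2, 3, 4, 5, 7}
Step 13: find(3) -> no change; set of 3 is {0, 1, 2, 3, 4, 5, 7}
Step 14: find(5) -> no change; set of 5 is {0, 1, 2, 3, 4, 5, 7}
Step 15: find(6) -> no change; set of 6 is {6}
Step 16: find(3) -> no change; set of 3 is {0, 1, 2, 3, 4, 5, 7}
Step 17: union(5, 4) -> already same set; set of 5 now {0, 1, 2, 3, 4, 5, 7}
Step 18: union(7, 4) -> already same set; set of 7 now {0, 1, 2, 3, 4, 5, 7}
Set of 1: {0, 1, 2, 3, 4, 5, 7}; 2 is a member.

Answer: yes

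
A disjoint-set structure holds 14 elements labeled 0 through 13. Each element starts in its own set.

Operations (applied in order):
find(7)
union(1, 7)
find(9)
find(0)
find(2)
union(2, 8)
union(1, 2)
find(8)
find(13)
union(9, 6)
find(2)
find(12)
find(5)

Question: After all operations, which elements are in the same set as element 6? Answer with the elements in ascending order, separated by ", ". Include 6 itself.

Step 1: find(7) -> no change; set of 7 is {7}
Step 2: union(1, 7) -> merged; set of 1 now {1, 7}
Step 3: find(9) -> no change; set of 9 is {9}
Step 4: find(0) -> no change; set of 0 is {0}
Step 5: find(2) -> no change; set of 2 is {2}
Step 6: union(2, 8) -> merged; set of 2 now {2, 8}
Step 7: union(1, 2) -> merged; set of 1 now {1, 2, 7, 8}
Step 8: find(8) -> no change; set of 8 is {1, 2, 7, 8}
Step 9: find(13) -> no change; set of 13 is {13}
Step 10: union(9, 6) -> merged; set of 9 now {6, 9}
Step 11: find(2) -> no change; set of 2 is {1, 2, 7, 8}
Step 12: find(12) -> no change; set of 12 is {12}
Step 13: find(5) -> no change; set of 5 is {5}
Component of 6: {6, 9}

Answer: 6, 9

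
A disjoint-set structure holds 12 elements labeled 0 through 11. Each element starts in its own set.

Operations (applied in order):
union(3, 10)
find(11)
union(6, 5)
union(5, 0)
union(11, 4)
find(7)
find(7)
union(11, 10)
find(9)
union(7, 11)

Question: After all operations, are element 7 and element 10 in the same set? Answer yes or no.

Answer: yes

Derivation:
Step 1: union(3, 10) -> merged; set of 3 now {3, 10}
Step 2: find(11) -> no change; set of 11 is {11}
Step 3: union(6, 5) -> merged; set of 6 now {5, 6}
Step 4: union(5, 0) -> merged; set of 5 now {0, 5, 6}
Step 5: union(11, 4) -> merged; set of 11 now {4, 11}
Step 6: find(7) -> no change; set of 7 is {7}
Step 7: find(7) -> no change; set of 7 is {7}
Step 8: union(11, 10) -> merged; set of 11 now {3, 4, 10, 11}
Step 9: find(9) -> no change; set of 9 is {9}
Step 10: union(7, 11) -> merged; set of 7 now {3, 4, 7, 10, 11}
Set of 7: {3, 4, 7, 10, 11}; 10 is a member.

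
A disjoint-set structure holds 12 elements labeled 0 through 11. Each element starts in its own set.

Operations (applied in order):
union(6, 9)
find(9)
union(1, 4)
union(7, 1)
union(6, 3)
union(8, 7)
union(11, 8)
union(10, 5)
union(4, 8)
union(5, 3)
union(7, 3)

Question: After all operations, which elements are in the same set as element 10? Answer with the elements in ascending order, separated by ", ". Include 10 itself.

Step 1: union(6, 9) -> merged; set of 6 now {6, 9}
Step 2: find(9) -> no change; set of 9 is {6, 9}
Step 3: union(1, 4) -> merged; set of 1 now {1, 4}
Step 4: union(7, 1) -> merged; set of 7 now {1, 4, 7}
Step 5: union(6, 3) -> merged; set of 6 now {3, 6, 9}
Step 6: union(8, 7) -> merged; set of 8 now {1, 4, 7, 8}
Step 7: union(11, 8) -> merged; set of 11 now {1, 4, 7, 8, 11}
Step 8: union(10, 5) -> merged; set of 10 now {5, 10}
Step 9: union(4, 8) -> already same set; set of 4 now {1, 4, 7, 8, 11}
Step 10: union(5, 3) -> merged; set of 5 now {3, 5, 6, 9, 10}
Step 11: union(7, 3) -> merged; set of 7 now {1, 3, 4, 5, 6, 7, 8, 9, 10, 11}
Component of 10: {1, 3, 4, 5, 6, 7, 8, 9, 10, 11}

Answer: 1, 3, 4, 5, 6, 7, 8, 9, 10, 11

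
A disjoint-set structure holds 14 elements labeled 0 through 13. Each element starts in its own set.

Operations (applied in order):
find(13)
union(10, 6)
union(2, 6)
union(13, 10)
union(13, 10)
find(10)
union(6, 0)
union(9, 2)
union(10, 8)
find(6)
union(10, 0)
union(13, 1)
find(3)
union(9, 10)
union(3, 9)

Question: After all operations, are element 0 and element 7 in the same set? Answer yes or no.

Answer: no

Derivation:
Step 1: find(13) -> no change; set of 13 is {13}
Step 2: union(10, 6) -> merged; set of 10 now {6, 10}
Step 3: union(2, 6) -> merged; set of 2 now {2, 6, 10}
Step 4: union(13, 10) -> merged; set of 13 now {2, 6, 10, 13}
Step 5: union(13, 10) -> already same set; set of 13 now {2, 6, 10, 13}
Step 6: find(10) -> no change; set of 10 is {2, 6, 10, 13}
Step 7: union(6, 0) -> merged; set of 6 now {0, 2, 6, 10, 13}
Step 8: union(9, 2) -> merged; set of 9 now {0, 2, 6, 9, 10, 13}
Step 9: union(10, 8) -> merged; set of 10 now {0, 2, 6, 8, 9, 10, 13}
Step 10: find(6) -> no change; set of 6 is {0, 2, 6, 8, 9, 10, 13}
Step 11: union(10, 0) -> already same set; set of 10 now {0, 2, 6, 8, 9, 10, 13}
Step 12: union(13, 1) -> merged; set of 13 now {0, 1, 2, 6, 8, 9, 10, 13}
Step 13: find(3) -> no change; set of 3 is {3}
Step 14: union(9, 10) -> already same set; set of 9 now {0, 1, 2, 6, 8, 9, 10, 13}
Step 15: union(3, 9) -> merged; set of 3 now {0, 1, 2, 3, 6, 8, 9, 10, 13}
Set of 0: {0, 1, 2, 3, 6, 8, 9, 10, 13}; 7 is not a member.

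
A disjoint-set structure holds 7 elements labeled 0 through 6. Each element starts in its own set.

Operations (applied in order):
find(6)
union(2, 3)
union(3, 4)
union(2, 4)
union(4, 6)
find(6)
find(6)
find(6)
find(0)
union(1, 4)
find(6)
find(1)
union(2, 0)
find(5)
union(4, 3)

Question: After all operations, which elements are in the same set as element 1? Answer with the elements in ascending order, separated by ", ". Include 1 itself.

Step 1: find(6) -> no change; set of 6 is {6}
Step 2: union(2, 3) -> merged; set of 2 now {2, 3}
Step 3: union(3, 4) -> merged; set of 3 now {2, 3, 4}
Step 4: union(2, 4) -> already same set; set of 2 now {2, 3, 4}
Step 5: union(4, 6) -> merged; set of 4 now {2, 3, 4, 6}
Step 6: find(6) -> no change; set of 6 is {2, 3, 4, 6}
Step 7: find(6) -> no change; set of 6 is {2, 3, 4, 6}
Step 8: find(6) -> no change; set of 6 is {2, 3, 4, 6}
Step 9: find(0) -> no change; set of 0 is {0}
Step 10: union(1, 4) -> merged; set of 1 now {1, 2, 3, 4, 6}
Step 11: find(6) -> no change; set of 6 is {1, 2, 3, 4, 6}
Step 12: find(1) -> no change; set of 1 is {1, 2, 3, 4, 6}
Step 13: union(2, 0) -> merged; set of 2 now {0, 1, 2, 3, 4, 6}
Step 14: find(5) -> no change; set of 5 is {5}
Step 15: union(4, 3) -> already same set; set of 4 now {0, 1, 2, 3, 4, 6}
Component of 1: {0, 1, 2, 3, 4, 6}

Answer: 0, 1, 2, 3, 4, 6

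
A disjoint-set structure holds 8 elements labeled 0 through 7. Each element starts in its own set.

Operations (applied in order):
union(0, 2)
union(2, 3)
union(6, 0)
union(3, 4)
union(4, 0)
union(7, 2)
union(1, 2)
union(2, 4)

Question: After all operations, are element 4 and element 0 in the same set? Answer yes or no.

Step 1: union(0, 2) -> merged; set of 0 now {0, 2}
Step 2: union(2, 3) -> merged; set of 2 now {0, 2, 3}
Step 3: union(6, 0) -> merged; set of 6 now {0, 2, 3, 6}
Step 4: union(3, 4) -> merged; set of 3 now {0, 2, 3, 4, 6}
Step 5: union(4, 0) -> already same set; set of 4 now {0, 2, 3, 4, 6}
Step 6: union(7, 2) -> merged; set of 7 now {0, 2, 3, 4, 6, 7}
Step 7: union(1, 2) -> merged; set of 1 now {0, 1, 2, 3, 4, 6, 7}
Step 8: union(2, 4) -> already same set; set of 2 now {0, 1, 2, 3, 4, 6, 7}
Set of 4: {0, 1, 2, 3, 4, 6, 7}; 0 is a member.

Answer: yes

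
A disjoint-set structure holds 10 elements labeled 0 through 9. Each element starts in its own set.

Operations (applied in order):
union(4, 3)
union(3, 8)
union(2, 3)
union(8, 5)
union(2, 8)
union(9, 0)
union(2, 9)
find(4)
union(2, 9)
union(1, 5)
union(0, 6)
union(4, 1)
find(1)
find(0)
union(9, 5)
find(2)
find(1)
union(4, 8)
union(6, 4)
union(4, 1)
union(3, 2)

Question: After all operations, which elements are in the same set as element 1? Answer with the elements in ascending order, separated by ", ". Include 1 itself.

Answer: 0, 1, 2, 3, 4, 5, 6, 8, 9

Derivation:
Step 1: union(4, 3) -> merged; set of 4 now {3, 4}
Step 2: union(3, 8) -> merged; set of 3 now {3, 4, 8}
Step 3: union(2, 3) -> merged; set of 2 now {2, 3, 4, 8}
Step 4: union(8, 5) -> merged; set of 8 now {2, 3, 4, 5, 8}
Step 5: union(2, 8) -> already same set; set of 2 now {2, 3, 4, 5, 8}
Step 6: union(9, 0) -> merged; set of 9 now {0, 9}
Step 7: union(2, 9) -> merged; set of 2 now {0, 2, 3, 4, 5, 8, 9}
Step 8: find(4) -> no change; set of 4 is {0, 2, 3, 4, 5, 8, 9}
Step 9: union(2, 9) -> already same set; set of 2 now {0, 2, 3, 4, 5, 8, 9}
Step 10: union(1, 5) -> merged; set of 1 now {0, 1, 2, 3, 4, 5, 8, 9}
Step 11: union(0, 6) -> merged; set of 0 now {0, 1, 2, 3, 4, 5, 6, 8, 9}
Step 12: union(4, 1) -> already same set; set of 4 now {0, 1, 2, 3, 4, 5, 6, 8, 9}
Step 13: find(1) -> no change; set of 1 is {0, 1, 2, 3, 4, 5, 6, 8, 9}
Step 14: find(0) -> no change; set of 0 is {0, 1, 2, 3, 4, 5, 6, 8, 9}
Step 15: union(9, 5) -> already same set; set of 9 now {0, 1, 2, 3, 4, 5, 6, 8, 9}
Step 16: find(2) -> no change; set of 2 is {0, 1, 2, 3, 4, 5, 6, 8, 9}
Step 17: find(1) -> no change; set of 1 is {0, 1, 2, 3, 4, 5, 6, 8, 9}
Step 18: union(4, 8) -> already same set; set of 4 now {0, 1, 2, 3, 4, 5, 6, 8, 9}
Step 19: union(6, 4) -> already same set; set of 6 now {0, 1, 2, 3, 4, 5, 6, 8, 9}
Step 20: union(4, 1) -> already same set; set of 4 now {0, 1, 2, 3, 4, 5, 6, 8, 9}
Step 21: union(3, 2) -> already same set; set of 3 now {0, 1, 2, 3, 4, 5, 6, 8, 9}
Component of 1: {0, 1, 2, 3, 4, 5, 6, 8, 9}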